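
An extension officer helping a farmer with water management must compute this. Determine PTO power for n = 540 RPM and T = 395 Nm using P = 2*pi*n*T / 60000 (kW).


P = 2*pi*n*T / 60000
  = 2*pi * 540 * 395 / 60000
  = 1340203.43 / 60000
  = 22.34 kW


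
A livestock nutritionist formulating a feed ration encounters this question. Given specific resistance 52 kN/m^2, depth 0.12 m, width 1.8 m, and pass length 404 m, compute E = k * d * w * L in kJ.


E = k * d * w * L
  = 52 * 0.12 * 1.8 * 404
  = 4537.73 kJ


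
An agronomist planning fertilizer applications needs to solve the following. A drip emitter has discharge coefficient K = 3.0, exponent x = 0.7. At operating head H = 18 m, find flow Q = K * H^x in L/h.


Q = K * H^x
  = 3.0 * 18^0.7
  = 3.0 * 7.5629
  = 22.69 L/h


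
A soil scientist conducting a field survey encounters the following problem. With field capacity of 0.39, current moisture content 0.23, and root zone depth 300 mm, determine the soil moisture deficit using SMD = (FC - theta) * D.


SMD = (FC - theta) * D
    = (0.39 - 0.23) * 300
    = 0.160 * 300
    = 48 mm


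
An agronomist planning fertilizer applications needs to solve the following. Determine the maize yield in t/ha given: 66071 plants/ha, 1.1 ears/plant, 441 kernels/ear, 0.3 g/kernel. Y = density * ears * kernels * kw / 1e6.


Y = density * ears * kernels * kw
  = 66071 * 1.1 * 441 * 0.3 g/ha
  = 9615312.63 g/ha
  = 9615.31 kg/ha = 9.62 t/ha


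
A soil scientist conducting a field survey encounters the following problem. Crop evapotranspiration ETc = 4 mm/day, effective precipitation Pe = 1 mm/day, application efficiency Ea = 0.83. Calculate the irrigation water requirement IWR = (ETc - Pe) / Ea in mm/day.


IWR = (ETc - Pe) / Ea
    = (4 - 1) / 0.83
    = 3 / 0.83
    = 3.61 mm/day


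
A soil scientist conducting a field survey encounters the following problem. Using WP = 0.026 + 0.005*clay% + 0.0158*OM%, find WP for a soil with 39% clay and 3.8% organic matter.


WP = 0.026 + 0.005*39 + 0.0158*3.8
   = 0.026 + 0.1950 + 0.0600
   = 0.2810


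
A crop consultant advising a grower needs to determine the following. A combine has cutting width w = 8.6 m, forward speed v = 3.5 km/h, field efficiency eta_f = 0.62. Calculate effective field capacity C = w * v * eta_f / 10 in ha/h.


C = w * v * eta_f / 10
  = 8.6 * 3.5 * 0.62 / 10
  = 18.66 / 10
  = 1.87 ha/h


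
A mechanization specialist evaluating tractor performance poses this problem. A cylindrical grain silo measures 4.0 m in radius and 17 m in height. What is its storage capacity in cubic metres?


V = pi * r^2 * h
  = pi * 4.0^2 * 17
  = pi * 16 * 17
  = 854.51 m^3


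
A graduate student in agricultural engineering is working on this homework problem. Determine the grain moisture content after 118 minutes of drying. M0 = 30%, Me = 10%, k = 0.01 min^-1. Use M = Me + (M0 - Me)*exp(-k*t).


M = Me + (M0 - Me) * e^(-k*t)
  = 10 + (30 - 10) * e^(-0.01*118)
  = 10 + 20 * e^(-1.180)
  = 10 + 20 * 0.30728
  = 10 + 6.1456
  = 16.15%


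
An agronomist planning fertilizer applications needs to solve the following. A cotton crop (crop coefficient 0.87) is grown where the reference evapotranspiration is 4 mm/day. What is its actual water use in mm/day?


ETc = Kc * ET0
    = 0.87 * 4
    = 3.48 mm/day


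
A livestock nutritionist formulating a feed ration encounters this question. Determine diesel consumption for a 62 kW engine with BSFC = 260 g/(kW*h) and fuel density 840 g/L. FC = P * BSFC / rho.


FC = P * BSFC / rho_fuel
   = 62 * 260 / 840
   = 16120 / 840
   = 19.19 L/h


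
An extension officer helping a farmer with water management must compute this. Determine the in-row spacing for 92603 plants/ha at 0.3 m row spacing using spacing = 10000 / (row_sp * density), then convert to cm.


spacing = 10000 / (row_sp * density)
        = 10000 / (0.3 * 92603)
        = 10000 / 27780.90
        = 0.35996 m = 36.00 cm


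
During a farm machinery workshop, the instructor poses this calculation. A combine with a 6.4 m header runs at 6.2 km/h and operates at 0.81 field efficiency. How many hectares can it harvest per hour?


C = w * v * eta_f / 10
  = 6.4 * 6.2 * 0.81 / 10
  = 32.14 / 10
  = 3.21 ha/h


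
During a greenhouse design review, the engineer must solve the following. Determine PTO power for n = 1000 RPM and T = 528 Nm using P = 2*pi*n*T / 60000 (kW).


P = 2*pi*n*T / 60000
  = 2*pi * 1000 * 528 / 60000
  = 3317521.84 / 60000
  = 55.29 kW


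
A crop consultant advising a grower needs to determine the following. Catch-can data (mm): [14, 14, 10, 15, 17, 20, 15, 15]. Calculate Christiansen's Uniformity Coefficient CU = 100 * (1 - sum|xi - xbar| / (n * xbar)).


xbar = 120 / 8 = 15
sum|xi - xbar| = 14
CU = 100 * (1 - 14 / (8 * 15))
   = 100 * (1 - 0.1167)
   = 88.33%


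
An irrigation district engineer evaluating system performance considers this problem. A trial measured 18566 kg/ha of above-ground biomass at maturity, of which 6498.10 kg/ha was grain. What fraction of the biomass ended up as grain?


HI = grain_yield / biomass
   = 6498.10 / 18566
   = 0.35


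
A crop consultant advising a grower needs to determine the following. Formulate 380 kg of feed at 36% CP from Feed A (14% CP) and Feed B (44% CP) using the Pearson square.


parts_A = CP_b - target = 44 - 36 = 8
parts_B = target - CP_a = 36 - 14 = 22
total_parts = 8 + 22 = 30
Feed A = 380 * 8 / 30 = 101.33 kg
Feed B = 380 * 22 / 30 = 278.67 kg

101.33 kg


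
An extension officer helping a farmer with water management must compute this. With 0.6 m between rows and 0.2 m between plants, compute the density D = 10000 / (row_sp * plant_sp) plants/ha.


D = 10000 / (row_sp * plant_sp)
  = 10000 / (0.6 * 0.2)
  = 10000 / 0.1200
  = 83333.33 plants/ha


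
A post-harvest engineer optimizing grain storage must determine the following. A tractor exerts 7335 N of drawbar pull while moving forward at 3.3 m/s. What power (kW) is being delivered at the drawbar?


P = F * v / 1000
  = 7335 * 3.3 / 1000
  = 24205.50 / 1000
  = 24.21 kW


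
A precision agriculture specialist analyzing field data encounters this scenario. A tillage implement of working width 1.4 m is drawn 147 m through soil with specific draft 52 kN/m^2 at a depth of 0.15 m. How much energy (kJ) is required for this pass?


E = k * d * w * L
  = 52 * 0.15 * 1.4 * 147
  = 1605.24 kJ


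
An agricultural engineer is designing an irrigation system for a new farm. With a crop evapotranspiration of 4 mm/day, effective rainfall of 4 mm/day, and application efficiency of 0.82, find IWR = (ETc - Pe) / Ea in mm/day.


IWR = (ETc - Pe) / Ea
    = (4 - 4) / 0.82
    = 0 / 0.82
    = 0 mm/day


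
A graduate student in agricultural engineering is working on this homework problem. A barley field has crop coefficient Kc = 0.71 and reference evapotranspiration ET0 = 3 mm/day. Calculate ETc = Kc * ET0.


ETc = Kc * ET0
    = 0.71 * 3
    = 2.13 mm/day


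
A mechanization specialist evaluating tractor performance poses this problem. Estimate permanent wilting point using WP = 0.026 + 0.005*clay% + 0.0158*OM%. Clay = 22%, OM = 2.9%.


WP = 0.026 + 0.005*22 + 0.0158*2.9
   = 0.026 + 0.1100 + 0.0458
   = 0.1818


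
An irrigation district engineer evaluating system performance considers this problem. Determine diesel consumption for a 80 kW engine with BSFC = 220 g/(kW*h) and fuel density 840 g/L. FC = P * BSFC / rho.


FC = P * BSFC / rho_fuel
   = 80 * 220 / 840
   = 17600 / 840
   = 20.95 L/h


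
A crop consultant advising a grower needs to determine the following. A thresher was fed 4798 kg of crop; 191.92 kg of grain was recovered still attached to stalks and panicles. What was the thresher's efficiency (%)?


eta = (total - unthreshed) / total * 100
    = (4798 - 191.92) / 4798 * 100
    = 4606.08 / 4798 * 100
    = 96%


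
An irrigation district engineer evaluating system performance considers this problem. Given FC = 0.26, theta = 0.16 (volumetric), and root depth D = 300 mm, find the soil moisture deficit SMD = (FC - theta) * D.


SMD = (FC - theta) * D
    = (0.26 - 0.16) * 300
    = 0.100 * 300
    = 30 mm


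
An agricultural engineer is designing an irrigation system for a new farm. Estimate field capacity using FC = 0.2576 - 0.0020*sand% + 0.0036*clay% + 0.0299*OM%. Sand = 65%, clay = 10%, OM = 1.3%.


FC = 0.2576 - 0.0020*65 + 0.0036*10 + 0.0299*1.3
   = 0.2576 - 0.1300 + 0.0360 + 0.0389
   = 0.2025


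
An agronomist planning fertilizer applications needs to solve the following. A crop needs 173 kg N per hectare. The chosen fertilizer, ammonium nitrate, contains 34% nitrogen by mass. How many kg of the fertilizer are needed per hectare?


Rate = N_required / (N_content / 100)
     = 173 / (34 / 100)
     = 173 / 0.34
     = 508.82 kg/ha


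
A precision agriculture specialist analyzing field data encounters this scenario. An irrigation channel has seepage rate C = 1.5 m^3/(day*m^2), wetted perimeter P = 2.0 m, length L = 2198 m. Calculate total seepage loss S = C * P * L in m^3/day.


S = C * P * L
  = 1.5 * 2.0 * 2198
  = 6594 m^3/day


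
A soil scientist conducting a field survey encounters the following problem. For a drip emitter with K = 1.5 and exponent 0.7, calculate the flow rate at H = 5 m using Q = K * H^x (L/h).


Q = K * H^x
  = 1.5 * 5^0.7
  = 1.5 * 3.0852
  = 4.63 L/h


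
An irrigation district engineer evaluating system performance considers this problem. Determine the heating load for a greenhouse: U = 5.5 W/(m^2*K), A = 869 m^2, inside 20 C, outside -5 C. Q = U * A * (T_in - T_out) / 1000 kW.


dT = 20 - (-5) = 25 K
Q = U * A * dT
  = 5.5 * 869 * 25
  = 119487.50 W = 119.49 kW


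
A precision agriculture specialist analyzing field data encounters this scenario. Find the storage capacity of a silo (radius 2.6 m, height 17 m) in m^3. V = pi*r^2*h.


V = pi * r^2 * h
  = pi * 2.6^2 * 17
  = pi * 6.76 * 17
  = 361.03 m^3


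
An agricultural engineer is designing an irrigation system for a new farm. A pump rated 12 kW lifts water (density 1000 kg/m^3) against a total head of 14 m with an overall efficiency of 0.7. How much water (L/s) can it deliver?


Q = (P * 1000 * eta) / (rho * g * H)
  = (12 * 1000 * 0.7) / (1000 * 9.81 * 14)
  = 8400 / 137340
  = 0.06116 m^3/s = 61.16 L/s


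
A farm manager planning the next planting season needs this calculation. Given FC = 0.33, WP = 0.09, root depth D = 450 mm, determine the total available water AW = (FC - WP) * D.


AW = (FC - WP) * D
   = (0.33 - 0.09) * 450
   = 0.24 * 450
   = 108 mm


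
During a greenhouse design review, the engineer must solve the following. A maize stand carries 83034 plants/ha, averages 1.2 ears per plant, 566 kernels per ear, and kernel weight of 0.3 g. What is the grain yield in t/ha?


Y = density * ears * kernels * kw
  = 83034 * 1.2 * 566 * 0.3 g/ha
  = 16919007.84 g/ha
  = 16919.01 kg/ha = 16.92 t/ha


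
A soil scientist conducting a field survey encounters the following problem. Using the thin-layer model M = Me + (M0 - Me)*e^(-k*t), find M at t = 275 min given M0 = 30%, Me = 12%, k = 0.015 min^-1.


M = Me + (M0 - Me) * e^(-k*t)
  = 12 + (30 - 12) * e^(-0.015*275)
  = 12 + 18 * e^(-4.125)
  = 12 + 18 * 0.01616
  = 12 + 0.2909
  = 12.29%


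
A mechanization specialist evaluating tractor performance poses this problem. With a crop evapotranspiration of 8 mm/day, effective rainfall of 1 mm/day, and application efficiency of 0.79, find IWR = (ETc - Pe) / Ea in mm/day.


IWR = (ETc - Pe) / Ea
    = (8 - 1) / 0.79
    = 7 / 0.79
    = 8.86 mm/day


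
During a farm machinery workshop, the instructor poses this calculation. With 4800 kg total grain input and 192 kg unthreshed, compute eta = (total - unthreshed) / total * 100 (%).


eta = (total - unthreshed) / total * 100
    = (4800 - 192) / 4800 * 100
    = 4608 / 4800 * 100
    = 96%


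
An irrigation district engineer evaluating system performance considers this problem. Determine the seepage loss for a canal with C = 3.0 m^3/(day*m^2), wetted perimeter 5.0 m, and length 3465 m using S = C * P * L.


S = C * P * L
  = 3.0 * 5.0 * 3465
  = 51975 m^3/day


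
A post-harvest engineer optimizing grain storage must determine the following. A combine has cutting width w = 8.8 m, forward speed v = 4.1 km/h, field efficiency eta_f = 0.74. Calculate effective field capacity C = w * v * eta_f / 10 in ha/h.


C = w * v * eta_f / 10
  = 8.8 * 4.1 * 0.74 / 10
  = 26.70 / 10
  = 2.67 ha/h


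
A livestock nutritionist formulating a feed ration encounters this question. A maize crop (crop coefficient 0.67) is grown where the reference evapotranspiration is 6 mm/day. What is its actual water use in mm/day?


ETc = Kc * ET0
    = 0.67 * 6
    = 4.02 mm/day


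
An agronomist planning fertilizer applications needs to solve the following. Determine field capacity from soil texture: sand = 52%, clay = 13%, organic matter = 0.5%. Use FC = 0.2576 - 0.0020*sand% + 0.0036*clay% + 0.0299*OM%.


FC = 0.2576 - 0.0020*52 + 0.0036*13 + 0.0299*0.5
   = 0.2576 - 0.1040 + 0.0468 + 0.0150
   = 0.2154


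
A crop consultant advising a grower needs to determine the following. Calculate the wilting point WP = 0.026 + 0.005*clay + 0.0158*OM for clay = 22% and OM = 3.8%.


WP = 0.026 + 0.005*22 + 0.0158*3.8
   = 0.026 + 0.1100 + 0.0600
   = 0.1960


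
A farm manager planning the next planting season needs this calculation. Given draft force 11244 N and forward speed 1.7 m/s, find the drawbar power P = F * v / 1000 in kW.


P = F * v / 1000
  = 11244 * 1.7 / 1000
  = 19114.80 / 1000
  = 19.11 kW


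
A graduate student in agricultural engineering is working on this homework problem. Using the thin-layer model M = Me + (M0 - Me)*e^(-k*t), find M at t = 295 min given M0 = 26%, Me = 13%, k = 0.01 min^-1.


M = Me + (M0 - Me) * e^(-k*t)
  = 13 + (26 - 13) * e^(-0.01*295)
  = 13 + 13 * e^(-2.950)
  = 13 + 13 * 0.05234
  = 13 + 0.6804
  = 13.68%


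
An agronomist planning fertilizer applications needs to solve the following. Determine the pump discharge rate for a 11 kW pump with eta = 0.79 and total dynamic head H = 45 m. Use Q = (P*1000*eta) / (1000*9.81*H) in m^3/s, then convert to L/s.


Q = (P * 1000 * eta) / (rho * g * H)
  = (11 * 1000 * 0.79) / (1000 * 9.81 * 45)
  = 8690 / 441450
  = 0.01969 m^3/s = 19.69 L/s


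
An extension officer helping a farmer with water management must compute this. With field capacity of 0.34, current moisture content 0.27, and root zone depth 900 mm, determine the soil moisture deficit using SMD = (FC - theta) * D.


SMD = (FC - theta) * D
    = (0.34 - 0.27) * 900
    = 0.070 * 900
    = 63 mm


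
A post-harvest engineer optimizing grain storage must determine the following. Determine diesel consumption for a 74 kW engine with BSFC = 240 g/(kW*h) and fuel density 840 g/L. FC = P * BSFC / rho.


FC = P * BSFC / rho_fuel
   = 74 * 240 / 840
   = 17760 / 840
   = 21.14 L/h


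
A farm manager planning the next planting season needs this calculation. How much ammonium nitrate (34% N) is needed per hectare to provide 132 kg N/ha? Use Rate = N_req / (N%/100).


Rate = N_required / (N_content / 100)
     = 132 / (34 / 100)
     = 132 / 0.34
     = 388.24 kg/ha


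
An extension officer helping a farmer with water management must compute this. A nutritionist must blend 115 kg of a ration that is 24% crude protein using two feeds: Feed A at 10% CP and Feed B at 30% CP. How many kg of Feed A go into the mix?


parts_A = CP_b - target = 30 - 24 = 6
parts_B = target - CP_a = 24 - 10 = 14
total_parts = 6 + 14 = 20
Feed A = 115 * 6 / 20 = 34.50 kg
Feed B = 115 * 14 / 20 = 80.50 kg

34.50 kg


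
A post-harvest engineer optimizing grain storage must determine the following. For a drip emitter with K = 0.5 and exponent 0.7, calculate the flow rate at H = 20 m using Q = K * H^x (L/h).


Q = K * H^x
  = 0.5 * 20^0.7
  = 0.5 * 8.1418
  = 4.07 L/h


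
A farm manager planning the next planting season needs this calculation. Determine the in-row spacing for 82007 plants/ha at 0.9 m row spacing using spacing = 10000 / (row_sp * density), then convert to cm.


spacing = 10000 / (row_sp * density)
        = 10000 / (0.9 * 82007)
        = 10000 / 73806.30
        = 0.13549 m = 13.55 cm


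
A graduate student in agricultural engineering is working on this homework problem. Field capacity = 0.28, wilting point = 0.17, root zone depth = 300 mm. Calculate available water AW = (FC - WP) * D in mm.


AW = (FC - WP) * D
   = (0.28 - 0.17) * 300
   = 0.11 * 300
   = 33 mm


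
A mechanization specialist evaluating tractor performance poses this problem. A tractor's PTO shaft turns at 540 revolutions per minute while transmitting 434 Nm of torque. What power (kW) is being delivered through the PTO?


P = 2*pi*n*T / 60000
  = 2*pi * 540 * 434 / 60000
  = 1472527.31 / 60000
  = 24.54 kW


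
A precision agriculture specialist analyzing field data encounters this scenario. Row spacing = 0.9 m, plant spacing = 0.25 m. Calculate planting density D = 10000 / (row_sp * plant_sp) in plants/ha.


D = 10000 / (row_sp * plant_sp)
  = 10000 / (0.9 * 0.25)
  = 10000 / 0.2250
  = 44444.44 plants/ha


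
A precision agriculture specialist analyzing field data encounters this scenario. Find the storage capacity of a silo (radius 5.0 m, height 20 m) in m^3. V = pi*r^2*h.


V = pi * r^2 * h
  = pi * 5.0^2 * 20
  = pi * 25 * 20
  = 1570.80 m^3


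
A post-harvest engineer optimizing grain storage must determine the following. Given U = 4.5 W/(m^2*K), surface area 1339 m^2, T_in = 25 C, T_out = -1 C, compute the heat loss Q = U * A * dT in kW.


dT = 25 - (-1) = 26 K
Q = U * A * dT
  = 4.5 * 1339 * 26
  = 156663 W = 156.66 kW


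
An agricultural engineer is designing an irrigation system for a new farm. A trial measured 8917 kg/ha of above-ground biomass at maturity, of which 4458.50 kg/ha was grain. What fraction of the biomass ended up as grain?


HI = grain_yield / biomass
   = 4458.50 / 8917
   = 0.50


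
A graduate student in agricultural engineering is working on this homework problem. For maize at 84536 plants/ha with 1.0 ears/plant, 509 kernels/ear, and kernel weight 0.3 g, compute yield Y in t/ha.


Y = density * ears * kernels * kw
  = 84536 * 1.0 * 509 * 0.3 g/ha
  = 12908647.20 g/ha
  = 12908.65 kg/ha = 12.91 t/ha


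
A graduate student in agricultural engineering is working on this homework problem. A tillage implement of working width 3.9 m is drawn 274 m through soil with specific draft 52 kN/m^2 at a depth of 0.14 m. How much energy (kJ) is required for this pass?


E = k * d * w * L
  = 52 * 0.14 * 3.9 * 274
  = 7779.41 kJ


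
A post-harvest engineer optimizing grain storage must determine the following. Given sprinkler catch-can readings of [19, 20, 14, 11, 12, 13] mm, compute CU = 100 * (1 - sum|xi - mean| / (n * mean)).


xbar = 89 / 6 = 14.833
sum|xi - xbar| = 18.667
CU = 100 * (1 - 18.667 / (6 * 14.833))
   = 100 * (1 - 0.2097)
   = 79.03%


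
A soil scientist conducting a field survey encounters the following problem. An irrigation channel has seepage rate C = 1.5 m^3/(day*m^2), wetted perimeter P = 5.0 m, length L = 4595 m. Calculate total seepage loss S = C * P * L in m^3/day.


S = C * P * L
  = 1.5 * 5.0 * 4595
  = 34462.50 m^3/day


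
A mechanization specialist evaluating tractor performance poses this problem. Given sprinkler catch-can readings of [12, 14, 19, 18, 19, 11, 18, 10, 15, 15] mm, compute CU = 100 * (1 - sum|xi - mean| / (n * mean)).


xbar = 151 / 10 = 15.100
sum|xi - xbar| = 27.200
CU = 100 * (1 - 27.200 / (10 * 15.100))
   = 100 * (1 - 0.1801)
   = 81.99%


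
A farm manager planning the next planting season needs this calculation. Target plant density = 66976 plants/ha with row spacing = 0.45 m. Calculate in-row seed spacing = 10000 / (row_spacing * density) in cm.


spacing = 10000 / (row_sp * density)
        = 10000 / (0.45 * 66976)
        = 10000 / 30139.20
        = 0.33179 m = 33.18 cm


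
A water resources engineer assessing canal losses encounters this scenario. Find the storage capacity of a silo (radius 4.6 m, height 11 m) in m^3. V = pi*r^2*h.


V = pi * r^2 * h
  = pi * 4.6^2 * 11
  = pi * 21.16 * 11
  = 731.24 m^3


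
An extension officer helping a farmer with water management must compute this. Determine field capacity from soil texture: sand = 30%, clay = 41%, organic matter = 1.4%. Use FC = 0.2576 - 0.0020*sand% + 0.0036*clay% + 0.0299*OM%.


FC = 0.2576 - 0.0020*30 + 0.0036*41 + 0.0299*1.4
   = 0.2576 - 0.0600 + 0.1476 + 0.0419
   = 0.3871


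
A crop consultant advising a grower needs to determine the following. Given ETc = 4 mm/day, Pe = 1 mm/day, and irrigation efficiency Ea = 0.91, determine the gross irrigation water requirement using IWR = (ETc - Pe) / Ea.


IWR = (ETc - Pe) / Ea
    = (4 - 1) / 0.91
    = 3 / 0.91
    = 3.30 mm/day


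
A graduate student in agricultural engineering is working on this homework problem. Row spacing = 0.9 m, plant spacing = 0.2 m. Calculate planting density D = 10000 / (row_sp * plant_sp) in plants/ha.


D = 10000 / (row_sp * plant_sp)
  = 10000 / (0.9 * 0.2)
  = 10000 / 0.1800
  = 55555.56 plants/ha


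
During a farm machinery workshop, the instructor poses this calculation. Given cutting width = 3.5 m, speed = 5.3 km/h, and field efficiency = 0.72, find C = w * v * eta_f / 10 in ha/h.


C = w * v * eta_f / 10
  = 3.5 * 5.3 * 0.72 / 10
  = 13.36 / 10
  = 1.34 ha/h


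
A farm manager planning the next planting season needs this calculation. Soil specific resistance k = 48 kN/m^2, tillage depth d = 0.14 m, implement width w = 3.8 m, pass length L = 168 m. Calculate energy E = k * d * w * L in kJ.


E = k * d * w * L
  = 48 * 0.14 * 3.8 * 168
  = 4290.05 kJ


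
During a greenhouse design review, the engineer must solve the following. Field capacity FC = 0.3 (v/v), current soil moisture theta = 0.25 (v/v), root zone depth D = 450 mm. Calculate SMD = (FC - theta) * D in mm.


SMD = (FC - theta) * D
    = (0.3 - 0.25) * 450
    = 0.050 * 450
    = 22.50 mm


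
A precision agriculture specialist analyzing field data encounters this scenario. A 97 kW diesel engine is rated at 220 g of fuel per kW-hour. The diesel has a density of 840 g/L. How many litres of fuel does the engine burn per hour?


FC = P * BSFC / rho_fuel
   = 97 * 220 / 840
   = 21340 / 840
   = 25.40 L/h


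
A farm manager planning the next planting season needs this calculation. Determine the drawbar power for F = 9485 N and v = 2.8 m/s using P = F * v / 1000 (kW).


P = F * v / 1000
  = 9485 * 2.8 / 1000
  = 26558 / 1000
  = 26.56 kW


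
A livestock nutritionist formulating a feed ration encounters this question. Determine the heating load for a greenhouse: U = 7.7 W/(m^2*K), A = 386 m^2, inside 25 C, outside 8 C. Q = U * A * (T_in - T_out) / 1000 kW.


dT = 25 - (8) = 17 K
Q = U * A * dT
  = 7.7 * 386 * 17
  = 50527.40 W = 50.53 kW


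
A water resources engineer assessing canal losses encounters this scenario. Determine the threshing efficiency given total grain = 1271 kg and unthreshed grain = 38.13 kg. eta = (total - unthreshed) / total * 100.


eta = (total - unthreshed) / total * 100
    = (1271 - 38.13) / 1271 * 100
    = 1232.87 / 1271 * 100
    = 97%


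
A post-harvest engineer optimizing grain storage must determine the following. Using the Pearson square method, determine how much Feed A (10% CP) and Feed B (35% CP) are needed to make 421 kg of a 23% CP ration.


parts_A = CP_b - target = 35 - 23 = 12
parts_B = target - CP_a = 23 - 10 = 13
total_parts = 12 + 13 = 25
Feed A = 421 * 12 / 25 = 202.08 kg
Feed B = 421 * 13 / 25 = 218.92 kg

202.08 kg


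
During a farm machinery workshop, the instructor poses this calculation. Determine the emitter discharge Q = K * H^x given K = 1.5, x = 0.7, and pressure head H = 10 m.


Q = K * H^x
  = 1.5 * 10^0.7
  = 1.5 * 5.0119
  = 7.52 L/h


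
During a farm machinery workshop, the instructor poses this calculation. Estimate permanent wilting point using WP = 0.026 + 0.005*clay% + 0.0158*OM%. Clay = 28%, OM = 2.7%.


WP = 0.026 + 0.005*28 + 0.0158*2.7
   = 0.026 + 0.1400 + 0.0427
   = 0.2087


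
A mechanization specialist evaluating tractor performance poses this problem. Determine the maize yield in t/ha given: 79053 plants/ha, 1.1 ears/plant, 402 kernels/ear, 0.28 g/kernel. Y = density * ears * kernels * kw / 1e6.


Y = density * ears * kernels * kw
  = 79053 * 1.1 * 402 * 0.28 g/ha
  = 9788026.25 g/ha
  = 9788.03 kg/ha = 9.79 t/ha


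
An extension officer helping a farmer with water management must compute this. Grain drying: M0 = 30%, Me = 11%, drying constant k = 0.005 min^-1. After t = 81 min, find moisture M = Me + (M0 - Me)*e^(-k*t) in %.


M = Me + (M0 - Me) * e^(-k*t)
  = 11 + (30 - 11) * e^(-0.005*81)
  = 11 + 19 * e^(-0.405)
  = 11 + 19 * 0.66698
  = 11 + 12.6726
  = 23.67%


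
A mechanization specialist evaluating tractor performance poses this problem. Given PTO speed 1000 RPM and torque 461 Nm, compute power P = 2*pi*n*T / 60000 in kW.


P = 2*pi*n*T / 60000
  = 2*pi * 1000 * 461 / 60000
  = 2896548.43 / 60000
  = 48.28 kW


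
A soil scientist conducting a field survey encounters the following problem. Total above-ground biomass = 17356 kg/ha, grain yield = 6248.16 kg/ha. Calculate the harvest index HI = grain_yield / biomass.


HI = grain_yield / biomass
   = 6248.16 / 17356
   = 0.36


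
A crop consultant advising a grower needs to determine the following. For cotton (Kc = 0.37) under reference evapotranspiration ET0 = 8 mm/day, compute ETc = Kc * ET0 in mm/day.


ETc = Kc * ET0
    = 0.37 * 8
    = 2.96 mm/day


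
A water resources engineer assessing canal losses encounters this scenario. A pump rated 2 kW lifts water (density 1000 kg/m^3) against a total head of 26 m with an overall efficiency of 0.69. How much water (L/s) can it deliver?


Q = (P * 1000 * eta) / (rho * g * H)
  = (2 * 1000 * 0.69) / (1000 * 9.81 * 26)
  = 1380 / 255060
  = 0.00541 m^3/s = 5.41 L/s


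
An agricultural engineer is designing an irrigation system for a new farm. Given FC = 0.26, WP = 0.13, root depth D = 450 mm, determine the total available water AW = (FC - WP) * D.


AW = (FC - WP) * D
   = (0.26 - 0.13) * 450
   = 0.13 * 450
   = 58.50 mm


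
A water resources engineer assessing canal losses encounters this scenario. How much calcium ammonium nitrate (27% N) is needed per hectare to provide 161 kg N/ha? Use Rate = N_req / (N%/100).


Rate = N_required / (N_content / 100)
     = 161 / (27 / 100)
     = 161 / 0.27
     = 596.30 kg/ha


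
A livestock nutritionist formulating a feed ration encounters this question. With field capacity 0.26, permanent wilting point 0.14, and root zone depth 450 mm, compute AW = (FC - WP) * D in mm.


AW = (FC - WP) * D
   = (0.26 - 0.14) * 450
   = 0.12 * 450
   = 54 mm


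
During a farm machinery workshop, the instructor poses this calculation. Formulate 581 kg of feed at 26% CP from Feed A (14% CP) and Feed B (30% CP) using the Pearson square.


parts_A = CP_b - target = 30 - 26 = 4
parts_B = target - CP_a = 26 - 14 = 12
total_parts = 4 + 12 = 16
Feed A = 581 * 4 / 16 = 145.25 kg
Feed B = 581 * 12 / 16 = 435.75 kg

145.25 kg


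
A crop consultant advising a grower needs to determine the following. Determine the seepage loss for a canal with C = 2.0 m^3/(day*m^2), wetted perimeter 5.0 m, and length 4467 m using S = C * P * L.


S = C * P * L
  = 2.0 * 5.0 * 4467
  = 44670 m^3/day


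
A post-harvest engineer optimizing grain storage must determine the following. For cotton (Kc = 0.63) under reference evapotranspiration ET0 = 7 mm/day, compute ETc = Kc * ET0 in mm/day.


ETc = Kc * ET0
    = 0.63 * 7
    = 4.41 mm/day


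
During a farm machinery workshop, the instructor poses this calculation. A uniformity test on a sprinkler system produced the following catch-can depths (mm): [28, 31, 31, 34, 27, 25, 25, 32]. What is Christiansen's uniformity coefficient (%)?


xbar = 233 / 8 = 29.125
sum|xi - xbar| = 23
CU = 100 * (1 - 23 / (8 * 29.125))
   = 100 * (1 - 0.0987)
   = 90.13%


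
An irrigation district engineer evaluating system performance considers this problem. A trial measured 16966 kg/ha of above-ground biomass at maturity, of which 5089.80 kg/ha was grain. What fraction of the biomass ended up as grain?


HI = grain_yield / biomass
   = 5089.80 / 16966
   = 0.30


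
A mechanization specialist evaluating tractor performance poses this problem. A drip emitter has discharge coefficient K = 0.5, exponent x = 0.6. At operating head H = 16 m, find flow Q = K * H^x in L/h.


Q = K * H^x
  = 0.5 * 16^0.6
  = 0.5 * 5.2780
  = 2.64 L/h


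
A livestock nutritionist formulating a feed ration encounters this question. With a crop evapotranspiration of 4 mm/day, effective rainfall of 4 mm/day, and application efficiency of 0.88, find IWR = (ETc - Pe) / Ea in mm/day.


IWR = (ETc - Pe) / Ea
    = (4 - 4) / 0.88
    = 0 / 0.88
    = 0 mm/day


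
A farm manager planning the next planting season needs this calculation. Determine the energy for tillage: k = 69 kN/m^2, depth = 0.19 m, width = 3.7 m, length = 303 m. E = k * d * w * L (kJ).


E = k * d * w * L
  = 69 * 0.19 * 3.7 * 303
  = 14697.62 kJ


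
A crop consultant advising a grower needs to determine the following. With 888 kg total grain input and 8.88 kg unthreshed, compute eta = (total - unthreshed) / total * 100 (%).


eta = (total - unthreshed) / total * 100
    = (888 - 8.88) / 888 * 100
    = 879.12 / 888 * 100
    = 99%


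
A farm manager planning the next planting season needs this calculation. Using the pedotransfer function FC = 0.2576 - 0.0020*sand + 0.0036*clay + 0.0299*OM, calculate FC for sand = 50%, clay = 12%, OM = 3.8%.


FC = 0.2576 - 0.0020*50 + 0.0036*12 + 0.0299*3.8
   = 0.2576 - 0.1000 + 0.0432 + 0.1136
   = 0.3144


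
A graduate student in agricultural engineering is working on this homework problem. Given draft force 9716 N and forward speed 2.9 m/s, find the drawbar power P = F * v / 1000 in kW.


P = F * v / 1000
  = 9716 * 2.9 / 1000
  = 28176.40 / 1000
  = 28.18 kW


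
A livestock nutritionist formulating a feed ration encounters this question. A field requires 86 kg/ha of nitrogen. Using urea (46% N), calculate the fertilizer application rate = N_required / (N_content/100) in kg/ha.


Rate = N_required / (N_content / 100)
     = 86 / (46 / 100)
     = 86 / 0.46
     = 186.96 kg/ha


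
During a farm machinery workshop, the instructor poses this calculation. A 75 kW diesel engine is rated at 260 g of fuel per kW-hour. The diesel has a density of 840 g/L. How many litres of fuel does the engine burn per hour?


FC = P * BSFC / rho_fuel
   = 75 * 260 / 840
   = 19500 / 840
   = 23.21 L/h


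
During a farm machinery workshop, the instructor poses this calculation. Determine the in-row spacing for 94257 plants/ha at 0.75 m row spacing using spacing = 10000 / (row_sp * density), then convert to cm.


spacing = 10000 / (row_sp * density)
        = 10000 / (0.75 * 94257)
        = 10000 / 70692.75
        = 0.14146 m = 14.15 cm


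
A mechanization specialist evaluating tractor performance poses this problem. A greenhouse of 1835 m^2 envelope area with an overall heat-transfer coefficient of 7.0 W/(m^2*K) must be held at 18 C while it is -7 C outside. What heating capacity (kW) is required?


dT = 18 - (-7) = 25 K
Q = U * A * dT
  = 7.0 * 1835 * 25
  = 321125 W = 321.13 kW


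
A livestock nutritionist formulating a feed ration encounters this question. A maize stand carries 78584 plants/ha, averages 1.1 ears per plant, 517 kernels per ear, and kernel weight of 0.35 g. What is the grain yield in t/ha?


Y = density * ears * kernels * kw
  = 78584 * 1.1 * 517 * 0.35 g/ha
  = 15641752.28 g/ha
  = 15641.75 kg/ha = 15.64 t/ha


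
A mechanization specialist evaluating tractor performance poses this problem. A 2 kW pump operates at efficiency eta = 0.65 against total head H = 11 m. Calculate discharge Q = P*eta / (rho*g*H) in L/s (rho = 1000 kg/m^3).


Q = (P * 1000 * eta) / (rho * g * H)
  = (2 * 1000 * 0.65) / (1000 * 9.81 * 11)
  = 1300 / 107910
  = 0.01205 m^3/s = 12.05 L/s


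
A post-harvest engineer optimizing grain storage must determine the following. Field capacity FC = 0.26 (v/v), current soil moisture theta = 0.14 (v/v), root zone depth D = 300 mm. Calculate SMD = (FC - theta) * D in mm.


SMD = (FC - theta) * D
    = (0.26 - 0.14) * 300
    = 0.120 * 300
    = 36 mm


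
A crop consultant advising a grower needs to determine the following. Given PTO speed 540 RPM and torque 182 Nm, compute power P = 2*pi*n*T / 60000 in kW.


P = 2*pi*n*T / 60000
  = 2*pi * 540 * 182 / 60000
  = 617511.45 / 60000
  = 10.29 kW


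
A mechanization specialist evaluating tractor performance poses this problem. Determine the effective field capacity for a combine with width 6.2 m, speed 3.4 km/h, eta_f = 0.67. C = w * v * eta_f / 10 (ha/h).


C = w * v * eta_f / 10
  = 6.2 * 3.4 * 0.67 / 10
  = 14.12 / 10
  = 1.41 ha/h


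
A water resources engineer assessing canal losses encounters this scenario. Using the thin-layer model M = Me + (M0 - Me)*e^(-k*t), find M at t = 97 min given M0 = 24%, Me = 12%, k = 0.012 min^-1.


M = Me + (M0 - Me) * e^(-k*t)
  = 12 + (24 - 12) * e^(-0.012*97)
  = 12 + 12 * e^(-1.164)
  = 12 + 12 * 0.31223
  = 12 + 3.7468
  = 15.75%


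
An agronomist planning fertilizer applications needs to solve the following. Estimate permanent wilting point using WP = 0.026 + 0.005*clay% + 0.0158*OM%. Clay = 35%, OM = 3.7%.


WP = 0.026 + 0.005*35 + 0.0158*3.7
   = 0.026 + 0.1750 + 0.0585
   = 0.2595


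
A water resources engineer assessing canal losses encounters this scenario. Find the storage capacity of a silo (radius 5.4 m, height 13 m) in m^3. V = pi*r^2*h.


V = pi * r^2 * h
  = pi * 5.4^2 * 13
  = pi * 29.16 * 13
  = 1190.91 m^3


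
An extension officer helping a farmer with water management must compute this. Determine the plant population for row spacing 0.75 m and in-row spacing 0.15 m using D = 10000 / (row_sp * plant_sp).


D = 10000 / (row_sp * plant_sp)
  = 10000 / (0.75 * 0.15)
  = 10000 / 0.1125
  = 88888.89 plants/ha


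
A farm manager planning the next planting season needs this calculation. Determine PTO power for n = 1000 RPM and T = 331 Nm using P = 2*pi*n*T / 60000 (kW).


P = 2*pi*n*T / 60000
  = 2*pi * 1000 * 331 / 60000
  = 2079734.34 / 60000
  = 34.66 kW


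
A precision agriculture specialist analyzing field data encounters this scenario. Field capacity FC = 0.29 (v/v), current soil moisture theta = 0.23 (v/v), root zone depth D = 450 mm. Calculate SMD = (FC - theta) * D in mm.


SMD = (FC - theta) * D
    = (0.29 - 0.23) * 450
    = 0.060 * 450
    = 27 mm


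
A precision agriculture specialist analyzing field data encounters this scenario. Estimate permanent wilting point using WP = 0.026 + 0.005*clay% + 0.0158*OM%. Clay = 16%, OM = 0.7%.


WP = 0.026 + 0.005*16 + 0.0158*0.7
   = 0.026 + 0.0800 + 0.0111
   = 0.1171


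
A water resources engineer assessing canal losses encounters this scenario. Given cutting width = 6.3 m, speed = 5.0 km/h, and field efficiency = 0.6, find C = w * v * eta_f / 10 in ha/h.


C = w * v * eta_f / 10
  = 6.3 * 5.0 * 0.6 / 10
  = 18.90 / 10
  = 1.89 ha/h


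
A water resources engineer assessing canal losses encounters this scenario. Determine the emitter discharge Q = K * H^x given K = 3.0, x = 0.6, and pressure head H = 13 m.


Q = K * H^x
  = 3.0 * 13^0.6
  = 3.0 * 4.6598
  = 13.98 L/h


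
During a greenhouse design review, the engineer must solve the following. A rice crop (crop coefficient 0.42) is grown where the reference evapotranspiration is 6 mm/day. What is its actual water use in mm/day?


ETc = Kc * ET0
    = 0.42 * 6
    = 2.52 mm/day


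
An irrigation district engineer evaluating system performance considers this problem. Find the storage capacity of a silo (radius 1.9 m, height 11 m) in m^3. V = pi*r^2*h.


V = pi * r^2 * h
  = pi * 1.9^2 * 11
  = pi * 3.61 * 11
  = 124.75 m^3


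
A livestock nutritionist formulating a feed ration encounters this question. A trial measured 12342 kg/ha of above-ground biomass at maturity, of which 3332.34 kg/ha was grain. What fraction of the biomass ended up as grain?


HI = grain_yield / biomass
   = 3332.34 / 12342
   = 0.27


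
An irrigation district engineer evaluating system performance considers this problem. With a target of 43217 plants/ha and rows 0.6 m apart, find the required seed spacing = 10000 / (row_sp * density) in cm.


spacing = 10000 / (row_sp * density)
        = 10000 / (0.6 * 43217)
        = 10000 / 25930.20
        = 0.38565 m = 38.57 cm


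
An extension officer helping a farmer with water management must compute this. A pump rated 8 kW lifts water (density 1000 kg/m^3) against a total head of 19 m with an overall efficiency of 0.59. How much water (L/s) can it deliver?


Q = (P * 1000 * eta) / (rho * g * H)
  = (8 * 1000 * 0.59) / (1000 * 9.81 * 19)
  = 4720 / 186390
  = 0.02532 m^3/s = 25.32 L/s


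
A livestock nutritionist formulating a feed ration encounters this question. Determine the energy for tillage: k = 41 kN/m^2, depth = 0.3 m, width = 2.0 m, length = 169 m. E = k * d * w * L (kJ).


E = k * d * w * L
  = 41 * 0.3 * 2.0 * 169
  = 4157.40 kJ


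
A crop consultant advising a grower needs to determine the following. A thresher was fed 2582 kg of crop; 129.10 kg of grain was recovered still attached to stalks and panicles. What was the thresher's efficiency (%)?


eta = (total - unthreshed) / total * 100
    = (2582 - 129.10) / 2582 * 100
    = 2452.90 / 2582 * 100
    = 95%


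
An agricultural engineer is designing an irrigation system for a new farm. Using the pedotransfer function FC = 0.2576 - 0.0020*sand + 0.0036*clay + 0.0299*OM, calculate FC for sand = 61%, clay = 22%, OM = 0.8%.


FC = 0.2576 - 0.0020*61 + 0.0036*22 + 0.0299*0.8
   = 0.2576 - 0.1220 + 0.0792 + 0.0239
   = 0.2387


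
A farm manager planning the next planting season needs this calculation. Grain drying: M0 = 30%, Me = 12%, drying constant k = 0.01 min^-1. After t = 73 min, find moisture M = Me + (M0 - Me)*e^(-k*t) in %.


M = Me + (M0 - Me) * e^(-k*t)
  = 12 + (30 - 12) * e^(-0.01*73)
  = 12 + 18 * e^(-0.730)
  = 12 + 18 * 0.48191
  = 12 + 8.6744
  = 20.67%


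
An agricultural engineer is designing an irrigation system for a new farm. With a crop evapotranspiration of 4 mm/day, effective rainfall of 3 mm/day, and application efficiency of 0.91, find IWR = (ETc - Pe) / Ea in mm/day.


IWR = (ETc - Pe) / Ea
    = (4 - 3) / 0.91
    = 1 / 0.91
    = 1.10 mm/day


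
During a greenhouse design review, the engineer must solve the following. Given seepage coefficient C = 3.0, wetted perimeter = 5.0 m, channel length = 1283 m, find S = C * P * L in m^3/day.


S = C * P * L
  = 3.0 * 5.0 * 1283
  = 19245 m^3/day


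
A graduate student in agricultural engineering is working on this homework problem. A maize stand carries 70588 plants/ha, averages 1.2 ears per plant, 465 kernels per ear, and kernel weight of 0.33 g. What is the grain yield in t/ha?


Y = density * ears * kernels * kw
  = 70588 * 1.2 * 465 * 0.33 g/ha
  = 12998074.32 g/ha
  = 12998.07 kg/ha = 13.00 t/ha


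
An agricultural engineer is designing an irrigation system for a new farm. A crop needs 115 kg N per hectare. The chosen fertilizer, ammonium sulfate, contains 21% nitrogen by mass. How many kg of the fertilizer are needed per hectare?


Rate = N_required / (N_content / 100)
     = 115 / (21 / 100)
     = 115 / 0.21
     = 547.62 kg/ha
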